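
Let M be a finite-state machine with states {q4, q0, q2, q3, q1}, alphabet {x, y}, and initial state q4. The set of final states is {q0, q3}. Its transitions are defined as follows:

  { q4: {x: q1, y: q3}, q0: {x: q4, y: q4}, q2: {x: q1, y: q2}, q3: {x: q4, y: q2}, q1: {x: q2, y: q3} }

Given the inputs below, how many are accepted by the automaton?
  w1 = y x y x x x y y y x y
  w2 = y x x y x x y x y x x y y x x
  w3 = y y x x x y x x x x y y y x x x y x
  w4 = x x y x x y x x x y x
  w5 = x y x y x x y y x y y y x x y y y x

1

w1: q4 → q3 → q4 → q3 → q4 → q1 → q2 → q2 → q2 → q2 → q1 → q3  → end q3, accepted
w2: q4 → q3 → q4 → q1 → q3 → q4 → q1 → q3 → q4 → q3 → q4 → q1 → q3 → q2 → q1 → q2  → end q2, rejected
w3: q4 → q3 → q2 → q1 → q2 → q1 → q3 → q4 → q1 → q2 → q1 → q3 → q2 → q2 → q1 → q2 → q1 → q3 → q4  → end q4, rejected
w4: q4 → q1 → q2 → q2 → q1 → q2 → q2 → q1 → q2 → q1 → q3 → q4  → end q4, rejected
w5: q4 → q1 → q3 → q4 → q3 → q4 → q1 → q3 → q2 → q1 → q3 → q2 → q2 → q1 → q2 → q2 → q2 → q2 → q1  → end q1, rejected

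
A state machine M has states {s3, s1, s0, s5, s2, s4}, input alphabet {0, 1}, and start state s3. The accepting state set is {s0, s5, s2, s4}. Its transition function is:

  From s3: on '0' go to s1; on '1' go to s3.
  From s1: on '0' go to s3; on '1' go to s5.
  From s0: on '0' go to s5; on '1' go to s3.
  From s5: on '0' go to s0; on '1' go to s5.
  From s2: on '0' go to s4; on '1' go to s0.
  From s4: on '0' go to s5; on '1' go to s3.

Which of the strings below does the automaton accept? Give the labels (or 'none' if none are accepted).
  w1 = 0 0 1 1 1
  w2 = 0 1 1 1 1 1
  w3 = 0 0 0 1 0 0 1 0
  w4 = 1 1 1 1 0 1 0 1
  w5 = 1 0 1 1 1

w1: Trace: s3 -0-> s1 -0-> s3 -1-> s3 -1-> s3 -1-> s3  → end s3, rejected
w2: Trace: s3 -0-> s1 -1-> s5 -1-> s5 -1-> s5 -1-> s5 -1-> s5  → end s5, accepted
w3: Trace: s3 -0-> s1 -0-> s3 -0-> s1 -1-> s5 -0-> s0 -0-> s5 -1-> s5 -0-> s0  → end s0, accepted
w4: Trace: s3 -1-> s3 -1-> s3 -1-> s3 -1-> s3 -0-> s1 -1-> s5 -0-> s0 -1-> s3  → end s3, rejected
w5: Trace: s3 -1-> s3 -0-> s1 -1-> s5 -1-> s5 -1-> s5  → end s5, accepted

w2, w3, w5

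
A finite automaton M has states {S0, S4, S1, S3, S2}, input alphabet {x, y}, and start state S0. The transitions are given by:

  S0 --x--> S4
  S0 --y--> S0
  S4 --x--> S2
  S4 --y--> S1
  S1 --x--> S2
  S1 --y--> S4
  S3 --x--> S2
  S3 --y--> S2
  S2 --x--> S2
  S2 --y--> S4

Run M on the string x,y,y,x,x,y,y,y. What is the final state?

Trace: S0 -x-> S4 -y-> S1 -y-> S4 -x-> S2 -x-> S2 -y-> S4 -y-> S1 -y-> S4

S4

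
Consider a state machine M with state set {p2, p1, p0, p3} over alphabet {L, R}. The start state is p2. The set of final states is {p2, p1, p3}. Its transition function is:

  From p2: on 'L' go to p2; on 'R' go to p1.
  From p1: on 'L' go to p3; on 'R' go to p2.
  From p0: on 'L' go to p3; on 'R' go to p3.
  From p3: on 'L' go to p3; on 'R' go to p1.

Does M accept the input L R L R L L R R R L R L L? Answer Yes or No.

Yes

Trace: p2 -L-> p2 -R-> p1 -L-> p3 -R-> p1 -L-> p3 -L-> p3 -R-> p1 -R-> p2 -R-> p1 -L-> p3 -R-> p1 -L-> p3 -L-> p3
End state p3 is accepting.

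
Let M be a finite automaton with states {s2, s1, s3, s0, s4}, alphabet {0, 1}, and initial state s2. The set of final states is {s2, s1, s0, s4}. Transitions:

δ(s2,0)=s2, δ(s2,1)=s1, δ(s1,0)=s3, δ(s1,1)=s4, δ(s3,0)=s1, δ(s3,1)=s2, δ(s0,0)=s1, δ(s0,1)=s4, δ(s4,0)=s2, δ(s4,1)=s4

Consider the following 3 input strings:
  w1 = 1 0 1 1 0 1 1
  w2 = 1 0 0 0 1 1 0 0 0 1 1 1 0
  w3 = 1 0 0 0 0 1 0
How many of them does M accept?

3

w1:
  start at s2
  read '1': s2 → s1
  read '0': s1 → s3
  read '1': s3 → s2
  read '1': s2 → s1
  read '0': s1 → s3
  read '1': s3 → s2
  read '1': s2 → s1
  end s1, accepted
w2:
  start at s2
  read '1': s2 → s1
  read '0': s1 → s3
  read '0': s3 → s1
  read '0': s1 → s3
  read '1': s3 → s2
  read '1': s2 → s1
  read '0': s1 → s3
  read '0': s3 → s1
  read '0': s1 → s3
  read '1': s3 → s2
  read '1': s2 → s1
  read '1': s1 → s4
  read '0': s4 → s2
  end s2, accepted
w3:
  start at s2
  read '1': s2 → s1
  read '0': s1 → s3
  read '0': s3 → s1
  read '0': s1 → s3
  read '0': s3 → s1
  read '1': s1 → s4
  read '0': s4 → s2
  end s2, accepted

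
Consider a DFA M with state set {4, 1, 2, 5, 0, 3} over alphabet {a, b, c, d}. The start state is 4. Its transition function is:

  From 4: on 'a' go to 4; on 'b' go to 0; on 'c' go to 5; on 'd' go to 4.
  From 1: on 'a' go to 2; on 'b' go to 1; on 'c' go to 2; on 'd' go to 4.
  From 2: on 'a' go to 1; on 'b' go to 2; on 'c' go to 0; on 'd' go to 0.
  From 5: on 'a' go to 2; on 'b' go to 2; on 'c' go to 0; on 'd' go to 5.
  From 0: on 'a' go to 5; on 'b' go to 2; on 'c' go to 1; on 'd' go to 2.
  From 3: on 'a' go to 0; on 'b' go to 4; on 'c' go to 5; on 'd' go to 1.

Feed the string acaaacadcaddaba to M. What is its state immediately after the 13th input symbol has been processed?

2

Trace: 4 -a-> 4 -c-> 5 -a-> 2 -a-> 1 -a-> 2 -c-> 0 -a-> 5 -d-> 5 -c-> 0 -a-> 5 -d-> 5 -d-> 5 -a-> 2
After 13 symbols: 2.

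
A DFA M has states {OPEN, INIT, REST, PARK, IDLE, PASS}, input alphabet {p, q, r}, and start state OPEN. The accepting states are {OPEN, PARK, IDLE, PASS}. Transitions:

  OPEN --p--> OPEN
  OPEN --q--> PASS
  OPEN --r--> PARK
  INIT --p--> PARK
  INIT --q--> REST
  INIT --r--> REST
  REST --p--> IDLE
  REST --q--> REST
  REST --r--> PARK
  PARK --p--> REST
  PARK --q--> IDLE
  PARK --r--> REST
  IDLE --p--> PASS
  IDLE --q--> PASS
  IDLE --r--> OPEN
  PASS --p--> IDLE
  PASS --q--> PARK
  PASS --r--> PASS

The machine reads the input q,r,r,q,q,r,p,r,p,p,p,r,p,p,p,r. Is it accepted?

OPEN → PASS → PASS → PASS → PARK → IDLE → OPEN → OPEN → PARK → REST → IDLE → PASS → PASS → IDLE → PASS → IDLE → OPEN
End state OPEN is accepting.

Yes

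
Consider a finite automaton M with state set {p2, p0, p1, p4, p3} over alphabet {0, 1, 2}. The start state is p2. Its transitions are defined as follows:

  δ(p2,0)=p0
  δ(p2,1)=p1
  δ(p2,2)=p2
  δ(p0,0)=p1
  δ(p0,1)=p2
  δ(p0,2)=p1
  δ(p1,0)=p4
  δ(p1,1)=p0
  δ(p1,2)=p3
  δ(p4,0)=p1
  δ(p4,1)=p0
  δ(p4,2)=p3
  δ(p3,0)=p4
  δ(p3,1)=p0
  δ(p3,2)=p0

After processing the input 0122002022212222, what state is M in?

p1

Trace: p2 -0-> p0 -1-> p2 -2-> p2 -2-> p2 -0-> p0 -0-> p1 -2-> p3 -0-> p4 -2-> p3 -2-> p0 -2-> p1 -1-> p0 -2-> p1 -2-> p3 -2-> p0 -2-> p1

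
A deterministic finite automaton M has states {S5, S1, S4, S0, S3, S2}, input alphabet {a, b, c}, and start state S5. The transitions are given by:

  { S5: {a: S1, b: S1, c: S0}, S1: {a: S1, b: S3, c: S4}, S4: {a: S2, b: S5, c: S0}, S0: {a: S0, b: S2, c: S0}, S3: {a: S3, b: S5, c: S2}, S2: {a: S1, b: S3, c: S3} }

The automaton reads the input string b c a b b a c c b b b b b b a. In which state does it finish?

S1

S5 → S1 → S4 → S2 → S3 → S5 → S1 → S4 → S0 → S2 → S3 → S5 → S1 → S3 → S5 → S1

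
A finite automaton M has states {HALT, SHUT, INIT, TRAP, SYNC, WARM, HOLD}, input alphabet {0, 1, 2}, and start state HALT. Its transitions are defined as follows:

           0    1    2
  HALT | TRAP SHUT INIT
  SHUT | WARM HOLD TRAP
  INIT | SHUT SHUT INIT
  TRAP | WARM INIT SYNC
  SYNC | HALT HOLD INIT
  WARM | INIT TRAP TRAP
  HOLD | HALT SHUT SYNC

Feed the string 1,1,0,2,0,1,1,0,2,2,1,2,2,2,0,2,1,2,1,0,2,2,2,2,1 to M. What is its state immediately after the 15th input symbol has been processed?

SHUT

start at HALT
read '1': HALT → SHUT
read '1': SHUT → HOLD
read '0': HOLD → HALT
read '2': HALT → INIT
read '0': INIT → SHUT
read '1': SHUT → HOLD
read '1': HOLD → SHUT
read '0': SHUT → WARM
read '2': WARM → TRAP
read '2': TRAP → SYNC
read '1': SYNC → HOLD
read '2': HOLD → SYNC
read '2': SYNC → INIT
read '2': INIT → INIT
read '0': INIT → SHUT
After 15 symbols: SHUT.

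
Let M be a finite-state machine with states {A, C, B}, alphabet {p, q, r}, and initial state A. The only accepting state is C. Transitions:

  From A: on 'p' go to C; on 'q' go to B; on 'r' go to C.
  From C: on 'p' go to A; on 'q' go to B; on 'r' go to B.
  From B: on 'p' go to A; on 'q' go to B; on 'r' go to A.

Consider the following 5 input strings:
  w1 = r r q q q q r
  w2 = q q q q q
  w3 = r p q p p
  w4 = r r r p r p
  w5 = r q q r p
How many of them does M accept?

2

w1:
  start at A
  read 'r': A → C
  read 'r': C → B
  read 'q': B → B
  read 'q': B → B
  read 'q': B → B
  read 'q': B → B
  read 'r': B → A
  end A, rejected
w2:
  start at A
  read 'q': A → B
  read 'q': B → B
  read 'q': B → B
  read 'q': B → B
  read 'q': B → B
  end B, rejected
w3:
  start at A
  read 'r': A → C
  read 'p': C → A
  read 'q': A → B
  read 'p': B → A
  read 'p': A → C
  end C, accepted
w4:
  start at A
  read 'r': A → C
  read 'r': C → B
  read 'r': B → A
  read 'p': A → C
  read 'r': C → B
  read 'p': B → A
  end A, rejected
w5:
  start at A
  read 'r': A → C
  read 'q': C → B
  read 'q': B → B
  read 'r': B → A
  read 'p': A → C
  end C, accepted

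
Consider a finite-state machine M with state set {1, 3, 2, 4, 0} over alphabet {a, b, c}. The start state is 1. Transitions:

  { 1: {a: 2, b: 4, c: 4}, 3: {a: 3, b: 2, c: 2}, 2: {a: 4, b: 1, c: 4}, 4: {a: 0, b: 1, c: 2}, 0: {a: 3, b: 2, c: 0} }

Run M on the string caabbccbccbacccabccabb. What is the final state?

start at 1
read 'c': 1 → 4
read 'a': 4 → 0
read 'a': 0 → 3
read 'b': 3 → 2
read 'b': 2 → 1
read 'c': 1 → 4
read 'c': 4 → 2
read 'b': 2 → 1
read 'c': 1 → 4
read 'c': 4 → 2
read 'b': 2 → 1
read 'a': 1 → 2
read 'c': 2 → 4
read 'c': 4 → 2
read 'c': 2 → 4
read 'a': 4 → 0
read 'b': 0 → 2
read 'c': 2 → 4
read 'c': 4 → 2
read 'a': 2 → 4
read 'b': 4 → 1
read 'b': 1 → 4

4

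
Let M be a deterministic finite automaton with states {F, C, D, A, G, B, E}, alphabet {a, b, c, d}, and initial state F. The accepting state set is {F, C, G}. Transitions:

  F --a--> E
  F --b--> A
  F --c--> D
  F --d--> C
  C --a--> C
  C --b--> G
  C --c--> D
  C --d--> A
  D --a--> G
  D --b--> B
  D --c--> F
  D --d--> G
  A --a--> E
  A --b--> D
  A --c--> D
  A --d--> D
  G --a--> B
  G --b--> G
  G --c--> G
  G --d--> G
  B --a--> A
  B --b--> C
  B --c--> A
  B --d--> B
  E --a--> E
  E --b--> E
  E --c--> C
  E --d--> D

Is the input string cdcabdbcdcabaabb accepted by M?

Trace: F -c-> D -d-> G -c-> G -a-> B -b-> C -d-> A -b-> D -c-> F -d-> C -c-> D -a-> G -b-> G -a-> B -a-> A -b-> D -b-> B
End state B is not accepting.

No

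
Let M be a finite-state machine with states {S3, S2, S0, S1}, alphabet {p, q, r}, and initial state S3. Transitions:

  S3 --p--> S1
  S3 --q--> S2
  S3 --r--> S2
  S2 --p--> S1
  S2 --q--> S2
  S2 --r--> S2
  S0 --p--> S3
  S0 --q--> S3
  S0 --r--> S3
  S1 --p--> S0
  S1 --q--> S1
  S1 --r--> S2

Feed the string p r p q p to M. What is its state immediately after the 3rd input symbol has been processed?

S1

start at S3
read 'p': S3 → S1
read 'r': S1 → S2
read 'p': S2 → S1
After 3 symbols: S1.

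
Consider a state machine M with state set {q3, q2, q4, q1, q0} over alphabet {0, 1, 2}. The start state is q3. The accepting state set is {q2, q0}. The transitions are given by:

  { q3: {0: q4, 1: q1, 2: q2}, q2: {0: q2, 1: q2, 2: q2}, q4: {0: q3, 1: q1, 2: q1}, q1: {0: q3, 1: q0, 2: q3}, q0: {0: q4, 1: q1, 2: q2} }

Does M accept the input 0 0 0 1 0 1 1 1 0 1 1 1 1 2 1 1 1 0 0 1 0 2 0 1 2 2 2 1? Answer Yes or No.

Trace: q3 -0-> q4 -0-> q3 -0-> q4 -1-> q1 -0-> q3 -1-> q1 -1-> q0 -1-> q1 -0-> q3 -1-> q1 -1-> q0 -1-> q1 -1-> q0 -2-> q2 -1-> q2 -1-> q2 -1-> q2 -0-> q2 -0-> q2 -1-> q2 -0-> q2 -2-> q2 -0-> q2 -1-> q2 -2-> q2 -2-> q2 -2-> q2 -1-> q2
End state q2 is accepting.

Yes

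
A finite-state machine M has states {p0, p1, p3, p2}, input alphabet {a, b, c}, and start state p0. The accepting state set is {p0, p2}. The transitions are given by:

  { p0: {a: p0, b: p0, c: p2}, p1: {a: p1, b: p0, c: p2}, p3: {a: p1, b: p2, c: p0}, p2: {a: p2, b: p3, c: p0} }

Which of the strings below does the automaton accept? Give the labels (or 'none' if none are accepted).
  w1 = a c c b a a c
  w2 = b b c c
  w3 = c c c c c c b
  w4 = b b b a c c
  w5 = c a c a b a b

w1, w2, w3, w4, w5

w1: Trace: p0 -a-> p0 -c-> p2 -c-> p0 -b-> p0 -a-> p0 -a-> p0 -c-> p2  → end p2, accepted
w2: Trace: p0 -b-> p0 -b-> p0 -c-> p2 -c-> p0  → end p0, accepted
w3: Trace: p0 -c-> p2 -c-> p0 -c-> p2 -c-> p0 -c-> p2 -c-> p0 -b-> p0  → end p0, accepted
w4: Trace: p0 -b-> p0 -b-> p0 -b-> p0 -a-> p0 -c-> p2 -c-> p0  → end p0, accepted
w5: Trace: p0 -c-> p2 -a-> p2 -c-> p0 -a-> p0 -b-> p0 -a-> p0 -b-> p0  → end p0, accepted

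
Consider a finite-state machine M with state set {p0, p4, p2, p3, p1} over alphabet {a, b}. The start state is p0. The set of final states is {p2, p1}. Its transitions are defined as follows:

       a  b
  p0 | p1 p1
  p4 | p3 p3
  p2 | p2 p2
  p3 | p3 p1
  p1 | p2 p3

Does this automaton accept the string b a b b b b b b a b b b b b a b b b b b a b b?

Yes

start at p0
read 'b': p0 → p1
read 'a': p1 → p2
read 'b': p2 → p2
read 'b': p2 → p2
read 'b': p2 → p2
read 'b': p2 → p2
read 'b': p2 → p2
read 'b': p2 → p2
read 'a': p2 → p2
read 'b': p2 → p2
read 'b': p2 → p2
read 'b': p2 → p2
read 'b': p2 → p2
read 'b': p2 → p2
read 'a': p2 → p2
read 'b': p2 → p2
read 'b': p2 → p2
read 'b': p2 → p2
read 'b': p2 → p2
read 'b': p2 → p2
read 'a': p2 → p2
read 'b': p2 → p2
read 'b': p2 → p2
End state p2 is accepting.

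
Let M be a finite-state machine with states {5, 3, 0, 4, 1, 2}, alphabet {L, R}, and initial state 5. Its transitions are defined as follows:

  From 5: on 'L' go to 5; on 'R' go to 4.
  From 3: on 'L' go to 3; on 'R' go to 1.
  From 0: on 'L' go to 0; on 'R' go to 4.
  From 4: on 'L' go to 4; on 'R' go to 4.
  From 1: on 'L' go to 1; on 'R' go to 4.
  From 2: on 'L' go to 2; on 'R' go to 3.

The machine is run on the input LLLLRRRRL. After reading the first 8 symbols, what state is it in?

4

start at 5
read 'L': 5 → 5
read 'L': 5 → 5
read 'L': 5 → 5
read 'L': 5 → 5
read 'R': 5 → 4
read 'R': 4 → 4
read 'R': 4 → 4
read 'R': 4 → 4
After 8 symbols: 4.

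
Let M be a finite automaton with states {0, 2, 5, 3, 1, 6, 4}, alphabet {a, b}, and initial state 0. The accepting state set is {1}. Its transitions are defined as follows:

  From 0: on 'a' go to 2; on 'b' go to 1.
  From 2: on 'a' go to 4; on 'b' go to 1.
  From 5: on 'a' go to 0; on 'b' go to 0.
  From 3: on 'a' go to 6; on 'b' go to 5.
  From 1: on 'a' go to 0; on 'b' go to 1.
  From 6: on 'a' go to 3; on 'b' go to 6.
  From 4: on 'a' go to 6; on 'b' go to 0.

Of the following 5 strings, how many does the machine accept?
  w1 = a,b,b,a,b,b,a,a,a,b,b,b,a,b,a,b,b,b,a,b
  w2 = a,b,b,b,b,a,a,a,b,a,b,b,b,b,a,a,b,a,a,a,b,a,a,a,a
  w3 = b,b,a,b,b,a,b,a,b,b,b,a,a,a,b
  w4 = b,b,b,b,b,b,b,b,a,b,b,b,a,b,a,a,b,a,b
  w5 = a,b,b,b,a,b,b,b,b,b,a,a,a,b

w1:
  start at 0
  read 'a': 0 → 2
  read 'b': 2 → 1
  read 'b': 1 → 1
  read 'a': 1 → 0
  read 'b': 0 → 1
  read 'b': 1 → 1
  read 'a': 1 → 0
  read 'a': 0 → 2
  read 'a': 2 → 4
  read 'b': 4 → 0
  read 'b': 0 → 1
  read 'b': 1 → 1
  read 'a': 1 → 0
  read 'b': 0 → 1
  read 'a': 1 → 0
  read 'b': 0 → 1
  read 'b': 1 → 1
  read 'b': 1 → 1
  read 'a': 1 → 0
  read 'b': 0 → 1
  end 1, accepted
w2:
  start at 0
  read 'a': 0 → 2
  read 'b': 2 → 1
  read 'b': 1 → 1
  read 'b': 1 → 1
  read 'b': 1 → 1
  read 'a': 1 → 0
  read 'a': 0 → 2
  read 'a': 2 → 4
  read 'b': 4 → 0
  read 'a': 0 → 2
  read 'b': 2 → 1
  read 'b': 1 → 1
  read 'b': 1 → 1
  read 'b': 1 → 1
  read 'a': 1 → 0
  read 'a': 0 → 2
  read 'b': 2 → 1
  read 'a': 1 → 0
  read 'a': 0 → 2
  read 'a': 2 → 4
  read 'b': 4 → 0
  read 'a': 0 → 2
  read 'a': 2 → 4
  read 'a': 4 → 6
  read 'a': 6 → 3
  end 3, rejected
w3:
  start at 0
  read 'b': 0 → 1
  read 'b': 1 → 1
  read 'a': 1 → 0
  read 'b': 0 → 1
  read 'b': 1 → 1
  read 'a': 1 → 0
  read 'b': 0 → 1
  read 'a': 1 → 0
  read 'b': 0 → 1
  read 'b': 1 → 1
  read 'b': 1 → 1
  read 'a': 1 → 0
  read 'a': 0 → 2
  read 'a': 2 → 4
  read 'b': 4 → 0
  end 0, rejected
w4:
  start at 0
  read 'b': 0 → 1
  read 'b': 1 → 1
  read 'b': 1 → 1
  read 'b': 1 → 1
  read 'b': 1 → 1
  read 'b': 1 → 1
  read 'b': 1 → 1
  read 'b': 1 → 1
  read 'a': 1 → 0
  read 'b': 0 → 1
  read 'b': 1 → 1
  read 'b': 1 → 1
  read 'a': 1 → 0
  read 'b': 0 → 1
  read 'a': 1 → 0
  read 'a': 0 → 2
  read 'b': 2 → 1
  read 'a': 1 → 0
  read 'b': 0 → 1
  end 1, accepted
w5:
  start at 0
  read 'a': 0 → 2
  read 'b': 2 → 1
  read 'b': 1 → 1
  read 'b': 1 → 1
  read 'a': 1 → 0
  read 'b': 0 → 1
  read 'b': 1 → 1
  read 'b': 1 → 1
  read 'b': 1 → 1
  read 'b': 1 → 1
  read 'a': 1 → 0
  read 'a': 0 → 2
  read 'a': 2 → 4
  read 'b': 4 → 0
  end 0, rejected

2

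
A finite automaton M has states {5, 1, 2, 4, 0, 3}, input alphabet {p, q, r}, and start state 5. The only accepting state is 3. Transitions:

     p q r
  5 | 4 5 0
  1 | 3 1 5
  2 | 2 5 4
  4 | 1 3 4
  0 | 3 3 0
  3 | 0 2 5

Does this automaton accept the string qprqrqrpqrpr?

Trace: 5 -q-> 5 -p-> 4 -r-> 4 -q-> 3 -r-> 5 -q-> 5 -r-> 0 -p-> 3 -q-> 2 -r-> 4 -p-> 1 -r-> 5
End state 5 is not accepting.

No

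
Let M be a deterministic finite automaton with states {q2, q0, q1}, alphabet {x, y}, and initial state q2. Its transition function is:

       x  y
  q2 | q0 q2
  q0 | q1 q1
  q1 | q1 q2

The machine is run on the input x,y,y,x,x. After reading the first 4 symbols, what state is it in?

q0

q2 → q0 → q1 → q2 → q0
After 4 symbols: q0.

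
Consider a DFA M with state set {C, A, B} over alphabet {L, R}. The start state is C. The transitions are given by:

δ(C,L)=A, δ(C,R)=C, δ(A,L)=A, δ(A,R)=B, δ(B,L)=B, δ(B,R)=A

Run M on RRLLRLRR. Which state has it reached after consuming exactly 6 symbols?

B

C → C → C → A → A → B → B
After 6 symbols: B.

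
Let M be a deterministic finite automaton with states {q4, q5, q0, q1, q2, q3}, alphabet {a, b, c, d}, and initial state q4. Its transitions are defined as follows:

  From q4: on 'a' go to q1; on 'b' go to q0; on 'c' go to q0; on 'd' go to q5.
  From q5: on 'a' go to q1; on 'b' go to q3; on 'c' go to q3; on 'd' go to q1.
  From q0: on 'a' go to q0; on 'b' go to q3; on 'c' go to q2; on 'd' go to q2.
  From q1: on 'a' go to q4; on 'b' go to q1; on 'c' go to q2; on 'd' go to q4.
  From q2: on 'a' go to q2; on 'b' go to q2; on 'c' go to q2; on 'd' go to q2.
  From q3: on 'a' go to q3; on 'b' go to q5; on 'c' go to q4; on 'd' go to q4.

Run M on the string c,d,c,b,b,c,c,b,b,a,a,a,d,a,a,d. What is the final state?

q2

Trace: q4 -c-> q0 -d-> q2 -c-> q2 -b-> q2 -b-> q2 -c-> q2 -c-> q2 -b-> q2 -b-> q2 -a-> q2 -a-> q2 -a-> q2 -d-> q2 -a-> q2 -a-> q2 -d-> q2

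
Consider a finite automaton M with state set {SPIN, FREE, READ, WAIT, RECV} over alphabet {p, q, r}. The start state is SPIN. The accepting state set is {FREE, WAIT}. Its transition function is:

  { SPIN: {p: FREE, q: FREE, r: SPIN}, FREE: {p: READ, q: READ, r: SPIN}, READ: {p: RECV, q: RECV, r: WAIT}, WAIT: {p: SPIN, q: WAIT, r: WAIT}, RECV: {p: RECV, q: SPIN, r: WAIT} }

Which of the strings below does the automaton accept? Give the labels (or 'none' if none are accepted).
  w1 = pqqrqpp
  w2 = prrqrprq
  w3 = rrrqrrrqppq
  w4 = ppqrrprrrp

w1, w2, w4

w1: SPIN → FREE → READ → RECV → WAIT → WAIT → SPIN → FREE  → end FREE, accepted
w2: SPIN → FREE → SPIN → SPIN → FREE → SPIN → FREE → SPIN → FREE  → end FREE, accepted
w3: SPIN → SPIN → SPIN → SPIN → FREE → SPIN → SPIN → SPIN → FREE → READ → RECV → SPIN  → end SPIN, rejected
w4: SPIN → FREE → READ → RECV → WAIT → WAIT → SPIN → SPIN → SPIN → SPIN → FREE  → end FREE, accepted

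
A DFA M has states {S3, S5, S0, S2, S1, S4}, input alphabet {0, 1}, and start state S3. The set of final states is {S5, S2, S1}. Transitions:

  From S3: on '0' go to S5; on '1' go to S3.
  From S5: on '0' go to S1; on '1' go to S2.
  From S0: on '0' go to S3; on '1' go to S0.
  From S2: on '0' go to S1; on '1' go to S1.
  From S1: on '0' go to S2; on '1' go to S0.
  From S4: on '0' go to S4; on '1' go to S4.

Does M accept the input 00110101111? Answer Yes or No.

S3 → S5 → S1 → S0 → S0 → S3 → S3 → S5 → S2 → S1 → S0 → S0
End state S0 is not accepting.

No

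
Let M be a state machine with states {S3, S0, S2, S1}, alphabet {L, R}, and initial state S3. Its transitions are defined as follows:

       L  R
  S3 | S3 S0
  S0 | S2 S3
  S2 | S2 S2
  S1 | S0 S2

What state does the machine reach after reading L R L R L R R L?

S2

start at S3
read 'L': S3 → S3
read 'R': S3 → S0
read 'L': S0 → S2
read 'R': S2 → S2
read 'L': S2 → S2
read 'R': S2 → S2
read 'R': S2 → S2
read 'L': S2 → S2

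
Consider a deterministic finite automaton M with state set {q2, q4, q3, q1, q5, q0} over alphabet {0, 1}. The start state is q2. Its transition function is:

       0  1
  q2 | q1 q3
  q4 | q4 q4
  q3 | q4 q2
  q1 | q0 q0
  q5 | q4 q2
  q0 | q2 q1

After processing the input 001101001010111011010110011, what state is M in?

q2 → q1 → q0 → q1 → q0 → q2 → q3 → q4 → q4 → q4 → q4 → q4 → q4 → q4 → q4 → q4 → q4 → q4 → q4 → q4 → q4 → q4 → q4 → q4 → q4 → q4 → q4 → q4

q4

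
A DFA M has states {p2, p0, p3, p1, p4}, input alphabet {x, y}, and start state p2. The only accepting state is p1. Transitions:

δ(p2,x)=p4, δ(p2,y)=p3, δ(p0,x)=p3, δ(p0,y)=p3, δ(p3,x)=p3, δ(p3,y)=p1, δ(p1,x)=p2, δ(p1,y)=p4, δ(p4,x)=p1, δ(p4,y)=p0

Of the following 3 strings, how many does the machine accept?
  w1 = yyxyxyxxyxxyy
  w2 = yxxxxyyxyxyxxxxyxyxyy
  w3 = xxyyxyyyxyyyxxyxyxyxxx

w1: p2 → p3 → p1 → p2 → p3 → p3 → p1 → p2 → p4 → p0 → p3 → p3 → p1 → p4  → end p4, rejected
w2: p2 → p3 → p3 → p3 → p3 → p3 → p1 → p4 → p1 → p4 → p1 → p4 → p1 → p2 → p4 → p1 → p4 → p1 → p4 → p1 → p4 → p0  → end p0, rejected
w3: p2 → p4 → p1 → p4 → p0 → p3 → p1 → p4 → p0 → p3 → p1 → p4 → p0 → p3 → p3 → p1 → p2 → p3 → p3 → p1 → p2 → p4 → p1  → end p1, accepted

1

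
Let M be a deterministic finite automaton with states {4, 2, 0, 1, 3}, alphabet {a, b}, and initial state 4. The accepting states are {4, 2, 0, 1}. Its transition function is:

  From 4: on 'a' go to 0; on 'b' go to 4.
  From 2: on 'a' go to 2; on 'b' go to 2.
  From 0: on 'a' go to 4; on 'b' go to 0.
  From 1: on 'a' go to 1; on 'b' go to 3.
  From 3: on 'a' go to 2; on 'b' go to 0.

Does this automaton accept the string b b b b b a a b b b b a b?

Trace: 4 -b-> 4 -b-> 4 -b-> 4 -b-> 4 -b-> 4 -a-> 0 -a-> 4 -b-> 4 -b-> 4 -b-> 4 -b-> 4 -a-> 0 -b-> 0
End state 0 is accepting.

Yes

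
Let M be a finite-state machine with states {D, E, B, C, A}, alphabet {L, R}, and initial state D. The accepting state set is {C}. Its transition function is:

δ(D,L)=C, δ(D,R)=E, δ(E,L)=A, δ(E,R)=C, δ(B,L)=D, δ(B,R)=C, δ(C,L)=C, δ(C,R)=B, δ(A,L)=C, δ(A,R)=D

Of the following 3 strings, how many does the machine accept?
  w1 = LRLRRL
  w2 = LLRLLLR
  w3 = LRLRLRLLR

1

w1:
  start at D
  read 'L': D → C
  read 'R': C → B
  read 'L': B → D
  read 'R': D → E
  read 'R': E → C
  read 'L': C → C
  end C, accepted
w2:
  start at D
  read 'L': D → C
  read 'L': C → C
  read 'R': C → B
  read 'L': B → D
  read 'L': D → C
  read 'L': C → C
  read 'R': C → B
  end B, rejected
w3:
  start at D
  read 'L': D → C
  read 'R': C → B
  read 'L': B → D
  read 'R': D → E
  read 'L': E → A
  read 'R': A → D
  read 'L': D → C
  read 'L': C → C
  read 'R': C → B
  end B, rejected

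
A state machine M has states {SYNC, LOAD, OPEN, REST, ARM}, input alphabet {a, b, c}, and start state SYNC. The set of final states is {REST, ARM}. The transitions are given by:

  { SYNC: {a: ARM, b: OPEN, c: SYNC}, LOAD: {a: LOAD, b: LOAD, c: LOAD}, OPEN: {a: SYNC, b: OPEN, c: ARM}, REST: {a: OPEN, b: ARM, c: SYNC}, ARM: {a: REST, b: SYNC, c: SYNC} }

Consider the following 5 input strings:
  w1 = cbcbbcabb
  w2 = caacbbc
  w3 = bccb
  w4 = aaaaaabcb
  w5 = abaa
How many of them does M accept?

2

w1: SYNC → SYNC → OPEN → ARM → SYNC → OPEN → ARM → REST → ARM → SYNC  → end SYNC, rejected
w2: SYNC → SYNC → ARM → REST → SYNC → OPEN → OPEN → ARM  → end ARM, accepted
w3: SYNC → OPEN → ARM → SYNC → OPEN  → end OPEN, rejected
w4: SYNC → ARM → REST → OPEN → SYNC → ARM → REST → ARM → SYNC → OPEN  → end OPEN, rejected
w5: SYNC → ARM → SYNC → ARM → REST  → end REST, accepted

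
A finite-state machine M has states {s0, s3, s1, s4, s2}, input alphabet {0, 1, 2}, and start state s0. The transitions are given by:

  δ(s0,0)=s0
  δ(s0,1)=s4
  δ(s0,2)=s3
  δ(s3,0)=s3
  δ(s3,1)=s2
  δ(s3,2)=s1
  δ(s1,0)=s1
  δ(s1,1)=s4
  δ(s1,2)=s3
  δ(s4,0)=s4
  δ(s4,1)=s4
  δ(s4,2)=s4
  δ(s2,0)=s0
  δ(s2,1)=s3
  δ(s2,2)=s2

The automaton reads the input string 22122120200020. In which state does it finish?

s4

Trace: s0 -2-> s3 -2-> s1 -1-> s4 -2-> s4 -2-> s4 -1-> s4 -2-> s4 -0-> s4 -2-> s4 -0-> s4 -0-> s4 -0-> s4 -2-> s4 -0-> s4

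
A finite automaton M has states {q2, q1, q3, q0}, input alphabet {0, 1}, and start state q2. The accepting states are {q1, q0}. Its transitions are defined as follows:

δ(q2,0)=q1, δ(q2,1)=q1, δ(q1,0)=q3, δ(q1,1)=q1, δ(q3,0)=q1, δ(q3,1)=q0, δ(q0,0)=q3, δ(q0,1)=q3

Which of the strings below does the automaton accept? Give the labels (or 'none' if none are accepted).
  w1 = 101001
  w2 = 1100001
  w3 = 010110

w1:
  start at q2
  read '1': q2 → q1
  read '0': q1 → q3
  read '1': q3 → q0
  read '0': q0 → q3
  read '0': q3 → q1
  read '1': q1 → q1
  end q1, accepted
w2:
  start at q2
  read '1': q2 → q1
  read '1': q1 → q1
  read '0': q1 → q3
  read '0': q3 → q1
  read '0': q1 → q3
  read '0': q3 → q1
  read '1': q1 → q1
  end q1, accepted
w3:
  start at q2
  read '0': q2 → q1
  read '1': q1 → q1
  read '0': q1 → q3
  read '1': q3 → q0
  read '1': q0 → q3
  read '0': q3 → q1
  end q1, accepted

w1, w2, w3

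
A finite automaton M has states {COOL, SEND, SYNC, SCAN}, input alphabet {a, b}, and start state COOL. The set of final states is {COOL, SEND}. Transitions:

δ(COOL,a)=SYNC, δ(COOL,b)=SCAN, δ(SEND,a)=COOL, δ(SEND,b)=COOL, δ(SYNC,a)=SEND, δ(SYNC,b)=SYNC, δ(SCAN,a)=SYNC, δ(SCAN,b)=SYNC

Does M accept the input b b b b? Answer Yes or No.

COOL → SCAN → SYNC → SYNC → SYNC
End state SYNC is not accepting.

No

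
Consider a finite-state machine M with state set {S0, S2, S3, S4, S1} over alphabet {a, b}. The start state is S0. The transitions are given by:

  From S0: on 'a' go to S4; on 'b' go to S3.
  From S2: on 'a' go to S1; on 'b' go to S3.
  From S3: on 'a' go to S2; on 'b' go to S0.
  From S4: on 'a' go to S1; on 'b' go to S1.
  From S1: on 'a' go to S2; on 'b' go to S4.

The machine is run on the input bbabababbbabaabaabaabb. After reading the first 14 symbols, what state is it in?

S1

S0 → S3 → S0 → S4 → S1 → S2 → S3 → S2 → S3 → S0 → S3 → S2 → S3 → S2 → S1
After 14 symbols: S1.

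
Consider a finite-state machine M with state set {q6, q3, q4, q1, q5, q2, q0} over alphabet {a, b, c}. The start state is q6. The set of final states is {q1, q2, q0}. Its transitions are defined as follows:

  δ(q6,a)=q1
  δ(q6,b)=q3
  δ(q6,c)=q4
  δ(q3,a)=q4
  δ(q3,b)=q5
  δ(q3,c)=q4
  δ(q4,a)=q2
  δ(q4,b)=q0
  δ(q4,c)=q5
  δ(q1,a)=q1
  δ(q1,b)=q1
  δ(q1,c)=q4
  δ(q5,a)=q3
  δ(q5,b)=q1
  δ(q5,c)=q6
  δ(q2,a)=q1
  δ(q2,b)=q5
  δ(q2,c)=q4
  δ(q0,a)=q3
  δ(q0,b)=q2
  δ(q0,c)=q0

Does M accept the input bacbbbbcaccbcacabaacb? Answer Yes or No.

start at q6
read 'b': q6 → q3
read 'a': q3 → q4
read 'c': q4 → q5
read 'b': q5 → q1
read 'b': q1 → q1
read 'b': q1 → q1
read 'b': q1 → q1
read 'c': q1 → q4
read 'a': q4 → q2
read 'c': q2 → q4
read 'c': q4 → q5
read 'b': q5 → q1
read 'c': q1 → q4
read 'a': q4 → q2
read 'c': q2 → q4
read 'a': q4 → q2
read 'b': q2 → q5
read 'a': q5 → q3
read 'a': q3 → q4
read 'c': q4 → q5
read 'b': q5 → q1
End state q1 is accepting.

Yes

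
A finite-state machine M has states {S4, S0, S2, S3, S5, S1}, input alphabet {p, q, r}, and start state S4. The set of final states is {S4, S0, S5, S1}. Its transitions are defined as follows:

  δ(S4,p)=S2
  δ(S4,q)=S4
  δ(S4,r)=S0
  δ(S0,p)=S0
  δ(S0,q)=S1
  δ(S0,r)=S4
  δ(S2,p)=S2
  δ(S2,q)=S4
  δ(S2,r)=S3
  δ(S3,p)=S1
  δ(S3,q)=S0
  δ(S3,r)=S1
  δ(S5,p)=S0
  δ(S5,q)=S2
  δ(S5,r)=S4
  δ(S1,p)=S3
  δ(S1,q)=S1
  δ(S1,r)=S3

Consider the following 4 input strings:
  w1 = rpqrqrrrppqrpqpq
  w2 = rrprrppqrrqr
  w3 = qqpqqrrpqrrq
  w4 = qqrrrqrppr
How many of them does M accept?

w1:
  start at S4
  read 'r': S4 → S0
  read 'p': S0 → S0
  read 'q': S0 → S1
  read 'r': S1 → S3
  read 'q': S3 → S0
  read 'r': S0 → S4
  read 'r': S4 → S0
  read 'r': S0 → S4
  read 'p': S4 → S2
  read 'p': S2 → S2
  read 'q': S2 → S4
  read 'r': S4 → S0
  read 'p': S0 → S0
  read 'q': S0 → S1
  read 'p': S1 → S3
  read 'q': S3 → S0
  end S0, accepted
w2:
  start at S4
  read 'r': S4 → S0
  read 'r': S0 → S4
  read 'p': S4 → S2
  read 'r': S2 → S3
  read 'r': S3 → S1
  read 'p': S1 → S3
  read 'p': S3 → S1
  read 'q': S1 → S1
  read 'r': S1 → S3
  read 'r': S3 → S1
  read 'q': S1 → S1
  read 'r': S1 → S3
  end S3, rejected
w3:
  start at S4
  read 'q': S4 → S4
  read 'q': S4 → S4
  read 'p': S4 → S2
  read 'q': S2 → S4
  read 'q': S4 → S4
  read 'r': S4 → S0
  read 'r': S0 → S4
  read 'p': S4 → S2
  read 'q': S2 → S4
  read 'r': S4 → S0
  read 'r': S0 → S4
  read 'q': S4 → S4
  end S4, accepted
w4:
  start at S4
  read 'q': S4 → S4
  read 'q': S4 → S4
  read 'r': S4 → S0
  read 'r': S0 → S4
  read 'r': S4 → S0
  read 'q': S0 → S1
  read 'r': S1 → S3
  read 'p': S3 → S1
  read 'p': S1 → S3
  read 'r': S3 → S1
  end S1, accepted

3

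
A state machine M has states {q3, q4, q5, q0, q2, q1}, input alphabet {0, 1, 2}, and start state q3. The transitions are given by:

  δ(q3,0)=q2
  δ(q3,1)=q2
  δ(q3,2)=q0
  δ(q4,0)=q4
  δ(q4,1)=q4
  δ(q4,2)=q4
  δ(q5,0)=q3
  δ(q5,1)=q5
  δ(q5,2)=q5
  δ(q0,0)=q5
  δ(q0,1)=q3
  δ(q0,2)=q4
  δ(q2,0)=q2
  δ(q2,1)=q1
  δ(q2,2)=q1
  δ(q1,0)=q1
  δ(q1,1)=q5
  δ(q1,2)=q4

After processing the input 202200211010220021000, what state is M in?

q4

start at q3
read '2': q3 → q0
read '0': q0 → q5
read '2': q5 → q5
read '2': q5 → q5
read '0': q5 → q3
read '0': q3 → q2
read '2': q2 → q1
read '1': q1 → q5
read '1': q5 → q5
read '0': q5 → q3
read '1': q3 → q2
read '0': q2 → q2
read '2': q2 → q1
read '2': q1 → q4
read '0': q4 → q4
read '0': q4 → q4
read '2': q4 → q4
read '1': q4 → q4
read '0': q4 → q4
read '0': q4 → q4
read '0': q4 → q4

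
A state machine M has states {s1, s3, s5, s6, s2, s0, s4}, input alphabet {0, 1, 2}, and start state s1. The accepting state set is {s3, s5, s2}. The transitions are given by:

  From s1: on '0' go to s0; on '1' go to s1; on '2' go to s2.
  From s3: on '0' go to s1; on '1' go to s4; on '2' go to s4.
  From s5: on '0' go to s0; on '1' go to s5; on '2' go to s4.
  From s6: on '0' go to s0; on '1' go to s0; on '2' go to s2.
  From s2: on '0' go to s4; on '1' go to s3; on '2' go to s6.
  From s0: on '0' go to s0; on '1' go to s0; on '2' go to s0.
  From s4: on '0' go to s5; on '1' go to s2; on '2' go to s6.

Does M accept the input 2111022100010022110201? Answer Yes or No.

s1 → s2 → s3 → s4 → s2 → s4 → s6 → s2 → s3 → s1 → s0 → s0 → s0 → s0 → s0 → s0 → s0 → s0 → s0 → s0 → s0 → s0 → s0
End state s0 is not accepting.

No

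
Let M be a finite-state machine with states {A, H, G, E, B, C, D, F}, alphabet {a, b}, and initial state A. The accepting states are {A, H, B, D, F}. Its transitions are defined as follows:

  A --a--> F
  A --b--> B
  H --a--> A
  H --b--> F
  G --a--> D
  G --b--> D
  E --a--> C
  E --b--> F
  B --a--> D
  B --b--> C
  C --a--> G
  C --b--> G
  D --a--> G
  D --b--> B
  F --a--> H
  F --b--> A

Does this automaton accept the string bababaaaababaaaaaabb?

Trace: A -b-> B -a-> D -b-> B -a-> D -b-> B -a-> D -a-> G -a-> D -a-> G -b-> D -a-> G -b-> D -a-> G -a-> D -a-> G -a-> D -a-> G -a-> D -b-> B -b-> C
End state C is not accepting.

No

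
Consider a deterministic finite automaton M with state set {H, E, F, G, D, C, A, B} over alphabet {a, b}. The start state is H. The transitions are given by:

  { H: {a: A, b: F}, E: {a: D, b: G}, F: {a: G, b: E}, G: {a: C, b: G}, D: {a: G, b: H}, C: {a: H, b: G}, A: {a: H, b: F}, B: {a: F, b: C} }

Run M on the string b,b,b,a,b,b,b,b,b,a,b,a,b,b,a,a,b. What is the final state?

Trace: H -b-> F -b-> E -b-> G -a-> C -b-> G -b-> G -b-> G -b-> G -b-> G -a-> C -b-> G -a-> C -b-> G -b-> G -a-> C -a-> H -b-> F

F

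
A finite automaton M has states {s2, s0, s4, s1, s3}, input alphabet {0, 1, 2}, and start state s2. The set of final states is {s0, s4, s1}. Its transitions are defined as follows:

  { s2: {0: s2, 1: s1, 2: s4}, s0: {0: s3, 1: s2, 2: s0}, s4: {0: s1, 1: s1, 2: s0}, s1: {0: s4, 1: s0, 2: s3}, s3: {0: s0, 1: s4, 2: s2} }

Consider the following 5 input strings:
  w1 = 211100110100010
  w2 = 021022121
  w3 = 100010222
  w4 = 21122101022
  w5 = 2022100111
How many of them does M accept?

4

w1: s2 → s4 → s1 → s0 → s2 → s2 → s2 → s1 → s0 → s3 → s4 → s1 → s4 → s1 → s0 → s3  → end s3, rejected
w2: s2 → s2 → s4 → s1 → s4 → s0 → s0 → s2 → s4 → s1  → end s1, accepted
w3: s2 → s1 → s4 → s1 → s4 → s1 → s4 → s0 → s0 → s0  → end s0, accepted
w4: s2 → s4 → s1 → s0 → s0 → s0 → s2 → s2 → s1 → s4 → s0 → s0  → end s0, accepted
w5: s2 → s4 → s1 → s3 → s2 → s1 → s4 → s1 → s0 → s2 → s1  → end s1, accepted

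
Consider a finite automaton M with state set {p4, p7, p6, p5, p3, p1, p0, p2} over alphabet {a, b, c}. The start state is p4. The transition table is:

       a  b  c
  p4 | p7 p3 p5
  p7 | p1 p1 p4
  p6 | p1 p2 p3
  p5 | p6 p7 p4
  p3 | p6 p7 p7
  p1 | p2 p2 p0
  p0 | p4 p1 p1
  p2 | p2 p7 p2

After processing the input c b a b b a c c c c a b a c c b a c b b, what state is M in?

start at p4
read 'c': p4 → p5
read 'b': p5 → p7
read 'a': p7 → p1
read 'b': p1 → p2
read 'b': p2 → p7
read 'a': p7 → p1
read 'c': p1 → p0
read 'c': p0 → p1
read 'c': p1 → p0
read 'c': p0 → p1
read 'a': p1 → p2
read 'b': p2 → p7
read 'a': p7 → p1
read 'c': p1 → p0
read 'c': p0 → p1
read 'b': p1 → p2
read 'a': p2 → p2
read 'c': p2 → p2
read 'b': p2 → p7
read 'b': p7 → p1

p1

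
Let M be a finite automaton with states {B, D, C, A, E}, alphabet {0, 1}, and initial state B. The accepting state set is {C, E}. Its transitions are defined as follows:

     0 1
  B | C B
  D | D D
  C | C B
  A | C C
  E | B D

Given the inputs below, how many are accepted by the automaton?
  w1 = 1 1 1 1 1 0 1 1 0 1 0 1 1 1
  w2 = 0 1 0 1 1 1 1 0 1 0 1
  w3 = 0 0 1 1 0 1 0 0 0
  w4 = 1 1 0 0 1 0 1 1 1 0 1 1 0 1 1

w1: Trace: B -1-> B -1-> B -1-> B -1-> B -1-> B -0-> C -1-> B -1-> B -0-> C -1-> B -0-> C -1-> B -1-> B -1-> B  → end B, rejected
w2: Trace: B -0-> C -1-> B -0-> C -1-> B -1-> B -1-> B -1-> B -0-> C -1-> B -0-> C -1-> B  → end B, rejected
w3: Trace: B -0-> C -0-> C -1-> B -1-> B -0-> C -1-> B -0-> C -0-> C -0-> C  → end C, accepted
w4: Trace: B -1-> B -1-> B -0-> C -0-> C -1-> B -0-> C -1-> B -1-> B -1-> B -0-> C -1-> B -1-> B -0-> C -1-> B -1-> B  → end B, rejected

1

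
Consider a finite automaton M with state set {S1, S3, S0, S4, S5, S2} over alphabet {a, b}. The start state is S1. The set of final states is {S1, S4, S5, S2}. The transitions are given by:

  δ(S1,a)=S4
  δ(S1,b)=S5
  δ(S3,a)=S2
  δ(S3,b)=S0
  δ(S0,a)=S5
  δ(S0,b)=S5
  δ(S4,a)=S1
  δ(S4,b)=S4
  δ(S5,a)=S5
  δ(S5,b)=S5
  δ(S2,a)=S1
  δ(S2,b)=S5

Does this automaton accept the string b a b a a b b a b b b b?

Yes

S1 → S5 → S5 → S5 → S5 → S5 → S5 → S5 → S5 → S5 → S5 → S5 → S5
End state S5 is accepting.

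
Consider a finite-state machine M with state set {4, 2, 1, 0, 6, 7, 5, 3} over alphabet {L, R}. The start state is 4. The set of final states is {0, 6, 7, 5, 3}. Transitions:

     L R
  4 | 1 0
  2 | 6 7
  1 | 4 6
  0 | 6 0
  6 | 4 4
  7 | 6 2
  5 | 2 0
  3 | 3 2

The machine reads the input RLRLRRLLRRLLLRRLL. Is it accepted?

4 → 0 → 6 → 4 → 1 → 6 → 4 → 1 → 4 → 0 → 0 → 6 → 4 → 1 → 6 → 4 → 1 → 4
End state 4 is not accepting.

No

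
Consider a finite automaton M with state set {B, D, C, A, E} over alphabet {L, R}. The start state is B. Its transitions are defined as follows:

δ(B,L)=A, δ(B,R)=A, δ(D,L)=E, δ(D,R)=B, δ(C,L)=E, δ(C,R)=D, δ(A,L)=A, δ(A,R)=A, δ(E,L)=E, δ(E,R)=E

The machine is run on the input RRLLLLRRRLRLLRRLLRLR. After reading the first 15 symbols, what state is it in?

A

start at B
read 'R': B → A
read 'R': A → A
read 'L': A → A
read 'L': A → A
read 'L': A → A
read 'L': A → A
read 'R': A → A
read 'R': A → A
read 'R': A → A
read 'L': A → A
read 'R': A → A
read 'L': A → A
read 'L': A → A
read 'R': A → A
read 'R': A → A
After 15 symbols: A.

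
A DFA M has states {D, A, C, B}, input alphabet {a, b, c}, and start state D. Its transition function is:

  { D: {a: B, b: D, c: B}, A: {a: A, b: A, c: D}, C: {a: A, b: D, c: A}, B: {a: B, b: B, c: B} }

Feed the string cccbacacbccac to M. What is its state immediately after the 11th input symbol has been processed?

B

start at D
read 'c': D → B
read 'c': B → B
read 'c': B → B
read 'b': B → B
read 'a': B → B
read 'c': B → B
read 'a': B → B
read 'c': B → B
read 'b': B → B
read 'c': B → B
read 'c': B → B
After 11 symbols: B.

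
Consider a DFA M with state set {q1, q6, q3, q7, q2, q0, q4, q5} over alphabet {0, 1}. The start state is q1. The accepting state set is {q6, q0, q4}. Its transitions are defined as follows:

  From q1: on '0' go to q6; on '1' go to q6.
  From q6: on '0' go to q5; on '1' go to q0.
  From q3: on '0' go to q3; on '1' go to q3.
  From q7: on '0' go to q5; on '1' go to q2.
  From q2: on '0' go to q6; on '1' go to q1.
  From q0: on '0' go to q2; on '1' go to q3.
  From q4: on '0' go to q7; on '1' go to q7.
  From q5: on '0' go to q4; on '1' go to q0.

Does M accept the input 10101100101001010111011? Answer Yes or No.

No

start at q1
read '1': q1 → q6
read '0': q6 → q5
read '1': q5 → q0
read '0': q0 → q2
read '1': q2 → q1
read '1': q1 → q6
read '0': q6 → q5
read '0': q5 → q4
read '1': q4 → q7
read '0': q7 → q5
read '1': q5 → q0
read '0': q0 → q2
read '0': q2 → q6
read '1': q6 → q0
read '0': q0 → q2
read '1': q2 → q1
read '0': q1 → q6
read '1': q6 → q0
read '1': q0 → q3
read '1': q3 → q3
read '0': q3 → q3
read '1': q3 → q3
read '1': q3 → q3
End state q3 is not accepting.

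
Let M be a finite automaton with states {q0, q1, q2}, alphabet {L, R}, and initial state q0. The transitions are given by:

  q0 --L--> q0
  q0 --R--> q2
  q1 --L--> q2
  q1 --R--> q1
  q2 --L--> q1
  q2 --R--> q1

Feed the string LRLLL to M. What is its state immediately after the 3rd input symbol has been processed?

start at q0
read 'L': q0 → q0
read 'R': q0 → q2
read 'L': q2 → q1
After 3 symbols: q1.

q1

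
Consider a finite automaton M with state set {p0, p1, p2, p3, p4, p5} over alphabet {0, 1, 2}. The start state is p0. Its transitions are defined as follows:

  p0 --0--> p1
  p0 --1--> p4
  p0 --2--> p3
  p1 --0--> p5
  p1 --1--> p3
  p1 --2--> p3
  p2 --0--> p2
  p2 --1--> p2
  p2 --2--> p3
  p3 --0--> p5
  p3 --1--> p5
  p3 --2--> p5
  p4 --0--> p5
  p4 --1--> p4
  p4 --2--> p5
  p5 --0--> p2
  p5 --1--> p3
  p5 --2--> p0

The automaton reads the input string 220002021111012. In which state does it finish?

p0 → p3 → p5 → p2 → p2 → p2 → p3 → p5 → p0 → p4 → p4 → p4 → p4 → p5 → p3 → p5

p5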